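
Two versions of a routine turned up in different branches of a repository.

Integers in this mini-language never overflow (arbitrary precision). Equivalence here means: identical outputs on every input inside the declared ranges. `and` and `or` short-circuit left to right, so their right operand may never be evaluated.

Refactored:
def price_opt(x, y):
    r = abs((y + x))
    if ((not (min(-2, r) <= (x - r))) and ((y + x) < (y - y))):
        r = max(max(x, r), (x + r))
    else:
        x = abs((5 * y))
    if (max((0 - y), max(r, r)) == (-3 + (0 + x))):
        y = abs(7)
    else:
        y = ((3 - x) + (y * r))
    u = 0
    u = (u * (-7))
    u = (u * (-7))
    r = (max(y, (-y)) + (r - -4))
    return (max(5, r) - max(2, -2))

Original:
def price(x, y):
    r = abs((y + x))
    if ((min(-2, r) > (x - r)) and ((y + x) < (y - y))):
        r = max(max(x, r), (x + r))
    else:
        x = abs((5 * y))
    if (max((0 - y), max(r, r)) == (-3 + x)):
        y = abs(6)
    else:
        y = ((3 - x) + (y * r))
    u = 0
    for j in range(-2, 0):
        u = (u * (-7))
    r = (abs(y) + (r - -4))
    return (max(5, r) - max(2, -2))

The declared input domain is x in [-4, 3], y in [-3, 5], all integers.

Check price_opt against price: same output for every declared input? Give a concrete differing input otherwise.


These are not equivalent — on x=1, y=1 the outputs split (10 vs 11).
price: r := 2 | ((min(-2, r) > (x - r)) and ((y + x) < (y - y))): false | x := 5 | (max((0 - y), max(r, r)) == (-3 + x)): true | y := 6 | u := 0 | iter j=-2: | u := 0 | iter j=-1: | u := 0 | r := 12 | result 10
price_opt: r := 2 | ((not (min(-2, r) <= (x - r))) and ((y + x) < (y - y))): false | x := 5 | (max((0 - y), max(r, r)) == (-3 + (0 + x))): true | y := 7 | u := 0 | u := 0 | u := 0 | r := 13 | result 11
verdict: not equivalent; witness: x=1, y=1


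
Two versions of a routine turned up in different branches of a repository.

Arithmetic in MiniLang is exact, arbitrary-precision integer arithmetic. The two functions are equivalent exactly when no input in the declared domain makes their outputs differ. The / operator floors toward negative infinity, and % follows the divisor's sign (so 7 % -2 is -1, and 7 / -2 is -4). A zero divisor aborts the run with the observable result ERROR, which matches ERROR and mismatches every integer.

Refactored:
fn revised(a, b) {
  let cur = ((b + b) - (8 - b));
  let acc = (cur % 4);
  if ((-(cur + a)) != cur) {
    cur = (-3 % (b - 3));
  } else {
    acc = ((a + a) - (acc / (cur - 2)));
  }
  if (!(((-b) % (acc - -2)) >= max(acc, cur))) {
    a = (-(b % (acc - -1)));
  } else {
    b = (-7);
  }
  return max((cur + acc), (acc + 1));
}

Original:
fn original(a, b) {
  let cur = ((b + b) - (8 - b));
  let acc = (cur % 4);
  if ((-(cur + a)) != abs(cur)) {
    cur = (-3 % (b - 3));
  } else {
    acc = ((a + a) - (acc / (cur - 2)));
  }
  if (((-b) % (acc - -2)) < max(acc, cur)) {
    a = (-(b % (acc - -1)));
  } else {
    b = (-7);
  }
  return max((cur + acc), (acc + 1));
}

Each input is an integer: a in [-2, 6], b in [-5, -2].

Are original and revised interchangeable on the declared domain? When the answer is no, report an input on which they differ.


There is a counterexample at a=0, b=-3: 2 on one side, 4 on the other.
original: cur=-17, then acc=3, then ((-(cur + a)) != abs(cur)) is false, then acc=1, then (((-b) % (acc - -2)) < max(acc, cur)) is true, then a=-1, then returns 2
revised: cur=-17, then acc=3, then ((-(cur + a)) != cur) is true, then cur=-3, then (!(((-b) % (acc - -2)) >= max(acc, cur))) is false, then b=-7, then returns 4
verdict: not equivalent; witness: a=0, b=-3


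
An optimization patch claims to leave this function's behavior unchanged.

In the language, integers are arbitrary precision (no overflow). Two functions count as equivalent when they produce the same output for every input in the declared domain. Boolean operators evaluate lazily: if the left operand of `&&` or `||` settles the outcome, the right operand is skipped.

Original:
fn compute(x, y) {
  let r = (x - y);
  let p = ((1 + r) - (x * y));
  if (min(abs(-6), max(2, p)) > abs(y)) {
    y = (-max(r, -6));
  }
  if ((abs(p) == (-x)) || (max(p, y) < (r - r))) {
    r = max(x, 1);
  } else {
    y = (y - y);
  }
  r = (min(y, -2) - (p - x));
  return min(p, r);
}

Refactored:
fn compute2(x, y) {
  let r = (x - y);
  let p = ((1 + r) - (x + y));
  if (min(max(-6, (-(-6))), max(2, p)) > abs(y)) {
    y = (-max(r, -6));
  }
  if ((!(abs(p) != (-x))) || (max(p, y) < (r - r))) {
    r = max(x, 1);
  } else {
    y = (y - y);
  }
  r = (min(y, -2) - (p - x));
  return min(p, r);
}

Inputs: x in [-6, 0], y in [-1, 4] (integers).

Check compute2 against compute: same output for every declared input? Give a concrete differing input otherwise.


These are not equivalent — on x=-6, y=-1 the outputs split (-10 vs -11).
compute: r = -5; p = -10; (min(abs(-6), max(2, p)) > abs(y)) -> true; y = 5; ((abs(p) == (-x)) || (max(p, y) < (r - r))) -> false; y = 0; r = 2; return -10
compute2: r = -5; p = 3; (min(max(-6, (-(-6))), max(2, p)) > abs(y)) -> true; y = 5; ((!(abs(p) != (-x))) || (max(p, y) < (r - r))) -> false; y = 0; r = -11; return -11
verdict: not equivalent; witness: x=-6, y=-1


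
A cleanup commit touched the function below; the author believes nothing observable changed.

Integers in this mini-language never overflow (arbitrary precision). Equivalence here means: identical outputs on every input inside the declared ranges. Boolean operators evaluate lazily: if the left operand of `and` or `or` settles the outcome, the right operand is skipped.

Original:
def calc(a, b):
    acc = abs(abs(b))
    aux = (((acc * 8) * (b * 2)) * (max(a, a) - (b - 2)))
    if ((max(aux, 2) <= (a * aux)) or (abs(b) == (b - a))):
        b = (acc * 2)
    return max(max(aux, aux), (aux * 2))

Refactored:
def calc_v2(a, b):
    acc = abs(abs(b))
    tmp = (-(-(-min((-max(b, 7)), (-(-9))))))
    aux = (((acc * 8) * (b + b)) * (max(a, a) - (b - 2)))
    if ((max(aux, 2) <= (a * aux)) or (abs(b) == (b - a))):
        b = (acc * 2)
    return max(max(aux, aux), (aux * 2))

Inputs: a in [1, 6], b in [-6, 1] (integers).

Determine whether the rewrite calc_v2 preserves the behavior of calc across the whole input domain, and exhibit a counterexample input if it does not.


Behavior is preserved: although min/max/abs usage differs; also local variable names differ; also constant usage differs; also arithmetic usage differs; also statement counts differ, the outputs never diverge.
As a probe, take a=4, b=-2: calc runs acc = 2; aux = -512; ((max(aux, 2) <= (a * aux)) or (abs(b) == (b - a))) -> false; return -512; calc_v2 runs acc = 2; tmp = 7; aux = -512; ((max(aux, 2) <= (a * aux)) or (abs(b) == (b - a))) -> false; return -512; both end at -512.
An exhaustive pass over the 48 declared inputs shows identical outputs.
verdict: equivalent


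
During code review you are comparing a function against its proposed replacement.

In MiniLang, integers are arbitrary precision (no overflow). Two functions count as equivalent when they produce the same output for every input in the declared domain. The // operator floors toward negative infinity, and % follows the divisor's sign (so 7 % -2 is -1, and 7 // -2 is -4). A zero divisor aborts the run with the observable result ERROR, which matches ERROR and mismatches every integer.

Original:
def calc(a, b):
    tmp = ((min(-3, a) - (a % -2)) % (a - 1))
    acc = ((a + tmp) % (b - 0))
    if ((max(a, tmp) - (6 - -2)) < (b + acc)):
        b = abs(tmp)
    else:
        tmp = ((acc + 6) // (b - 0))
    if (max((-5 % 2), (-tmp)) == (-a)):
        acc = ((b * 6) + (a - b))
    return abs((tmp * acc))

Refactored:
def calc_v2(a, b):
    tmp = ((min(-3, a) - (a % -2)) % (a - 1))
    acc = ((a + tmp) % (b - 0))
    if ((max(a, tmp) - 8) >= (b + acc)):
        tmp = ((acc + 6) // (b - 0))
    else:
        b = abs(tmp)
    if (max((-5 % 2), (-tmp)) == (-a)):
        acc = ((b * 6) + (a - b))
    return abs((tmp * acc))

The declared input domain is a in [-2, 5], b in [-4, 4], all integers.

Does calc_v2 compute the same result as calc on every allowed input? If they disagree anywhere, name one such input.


This is a faithful refactor — constant usage differs, arithmetic usage differs, comparison usage differs, but the computed results match everywhere.
Tracing a=0, b=0: calc: tmp=0, then a zero divisor aborts: ERROR | calc_v2: tmp=0, then a zero divisor aborts: ERROR — matching result ERROR.
Checked all 72 inputs in the declared domain: the outputs agree on every one.
verdict: equivalent


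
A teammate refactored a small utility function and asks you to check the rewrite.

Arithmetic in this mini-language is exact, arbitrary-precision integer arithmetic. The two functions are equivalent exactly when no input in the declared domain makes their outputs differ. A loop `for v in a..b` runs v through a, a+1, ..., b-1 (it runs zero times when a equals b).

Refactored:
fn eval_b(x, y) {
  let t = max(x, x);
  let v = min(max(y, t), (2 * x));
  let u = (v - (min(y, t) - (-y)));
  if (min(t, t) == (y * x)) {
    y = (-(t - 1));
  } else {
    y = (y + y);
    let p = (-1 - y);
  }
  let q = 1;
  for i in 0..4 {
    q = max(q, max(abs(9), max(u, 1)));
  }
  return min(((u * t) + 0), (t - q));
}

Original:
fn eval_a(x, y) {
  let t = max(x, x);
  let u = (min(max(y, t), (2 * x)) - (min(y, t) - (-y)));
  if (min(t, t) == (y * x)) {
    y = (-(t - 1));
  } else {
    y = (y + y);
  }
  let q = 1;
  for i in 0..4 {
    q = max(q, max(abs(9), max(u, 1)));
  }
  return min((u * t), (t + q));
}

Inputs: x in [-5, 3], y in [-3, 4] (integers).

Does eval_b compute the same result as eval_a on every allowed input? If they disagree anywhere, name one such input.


At x=-5, y=-3: eval_a gives 4, eval_b gives -14.
verdict: not equivalent; witness: x=-5, y=-3


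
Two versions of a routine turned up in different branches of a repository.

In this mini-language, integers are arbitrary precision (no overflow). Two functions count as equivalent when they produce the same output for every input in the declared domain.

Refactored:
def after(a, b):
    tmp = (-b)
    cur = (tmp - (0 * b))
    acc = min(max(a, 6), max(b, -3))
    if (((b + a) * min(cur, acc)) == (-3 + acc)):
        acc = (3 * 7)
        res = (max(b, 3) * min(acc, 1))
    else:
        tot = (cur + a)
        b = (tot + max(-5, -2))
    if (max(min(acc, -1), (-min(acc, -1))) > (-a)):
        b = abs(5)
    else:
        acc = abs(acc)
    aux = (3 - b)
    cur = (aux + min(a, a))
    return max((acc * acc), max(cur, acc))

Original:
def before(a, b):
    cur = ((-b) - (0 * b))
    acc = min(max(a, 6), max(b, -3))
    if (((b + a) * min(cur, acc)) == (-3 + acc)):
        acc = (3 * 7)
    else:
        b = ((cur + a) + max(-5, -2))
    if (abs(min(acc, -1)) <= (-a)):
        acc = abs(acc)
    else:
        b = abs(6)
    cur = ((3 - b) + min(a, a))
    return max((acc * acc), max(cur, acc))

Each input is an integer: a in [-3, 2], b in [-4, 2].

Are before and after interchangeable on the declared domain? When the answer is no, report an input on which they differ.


Although `6` became `5`, no input in the stated domain can expose it.
As a probe, take a=1, b=-3: before runs cur becomes 3; next acc becomes -3; next (((b + a) * min(cur, acc)) == (-3 + acc)) evaluates to false; next b becomes 2; next (abs(min(acc, -1)) <= (-a)) evaluates to false; next b becomes 6; next cur becomes -2; next final value 9; after runs tmp becomes 3; next cur becomes 3; next acc becomes -3; next (((b + a) * min(cur, acc)) == (-3 + acc)) evaluates to false; next tot becomes 4; next b becomes 2; next (max(min(acc, -1), (-min(acc, -1))) > (-a)) evaluates to true; next b becomes 5; next aux becomes -2; next cur becomes -1; next final value 9; both end at 9.
An exhaustive pass over the 42 declared inputs shows identical outputs.
verdict: equivalent


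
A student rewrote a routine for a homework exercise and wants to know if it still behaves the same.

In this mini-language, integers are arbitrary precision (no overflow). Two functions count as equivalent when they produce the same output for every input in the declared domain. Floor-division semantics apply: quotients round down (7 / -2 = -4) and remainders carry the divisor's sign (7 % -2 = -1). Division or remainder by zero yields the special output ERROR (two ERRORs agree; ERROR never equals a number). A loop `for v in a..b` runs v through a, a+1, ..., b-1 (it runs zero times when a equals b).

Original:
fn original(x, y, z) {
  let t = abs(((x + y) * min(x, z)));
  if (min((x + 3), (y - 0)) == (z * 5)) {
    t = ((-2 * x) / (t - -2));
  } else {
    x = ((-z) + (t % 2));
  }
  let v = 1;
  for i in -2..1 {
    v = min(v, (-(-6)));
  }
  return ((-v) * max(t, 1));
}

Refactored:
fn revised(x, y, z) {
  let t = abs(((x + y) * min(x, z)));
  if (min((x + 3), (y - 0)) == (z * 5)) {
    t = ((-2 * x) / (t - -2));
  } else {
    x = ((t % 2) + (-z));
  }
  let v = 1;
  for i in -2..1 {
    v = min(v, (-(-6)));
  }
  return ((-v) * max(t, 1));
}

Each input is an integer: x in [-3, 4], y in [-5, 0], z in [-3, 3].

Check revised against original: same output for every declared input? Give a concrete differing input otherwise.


The two versions differ — the changes include same computation, different form.
As a probe, take x=2, y=0, z=1: original runs t := 2 | (min((x + 3), (y - 0)) == (z * 5)): false | x := -1 | v := 1 | iter i=-2: | v := 1 | iter i=-1: | v := 1 | iter i=0: | v := 1 | result -2; revised runs t := 2 | (min((x + 3), (y - 0)) == (z * 5)): false | x := -1 | v := 1 | iter i=-2: | v := 1 | iter i=-1: | v := 1 | iter i=0: | v := 1 | result -2; both end at -2.
Every one of the 336 inputs gives matching results.
verdict: equivalent


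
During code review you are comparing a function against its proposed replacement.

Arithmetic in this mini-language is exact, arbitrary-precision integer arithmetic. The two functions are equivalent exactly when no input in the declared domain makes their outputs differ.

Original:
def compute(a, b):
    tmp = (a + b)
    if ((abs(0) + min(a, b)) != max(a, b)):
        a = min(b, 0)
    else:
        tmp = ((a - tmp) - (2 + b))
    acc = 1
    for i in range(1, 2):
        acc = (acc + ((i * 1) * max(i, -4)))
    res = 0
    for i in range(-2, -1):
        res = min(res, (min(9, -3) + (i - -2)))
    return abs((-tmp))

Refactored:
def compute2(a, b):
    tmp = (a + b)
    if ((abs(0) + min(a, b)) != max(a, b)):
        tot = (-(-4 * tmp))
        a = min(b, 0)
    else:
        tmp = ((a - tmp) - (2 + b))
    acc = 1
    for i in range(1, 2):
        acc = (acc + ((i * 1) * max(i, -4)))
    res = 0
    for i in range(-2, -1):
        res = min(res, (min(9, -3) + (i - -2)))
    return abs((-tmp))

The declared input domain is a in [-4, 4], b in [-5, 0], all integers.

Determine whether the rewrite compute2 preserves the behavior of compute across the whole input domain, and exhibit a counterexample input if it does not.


Changes here: local variable names differ; arithmetic usage differs; constant usage differs; statement counts differ; the full 54-point sweep finds no disagreement.
verdict: equivalent


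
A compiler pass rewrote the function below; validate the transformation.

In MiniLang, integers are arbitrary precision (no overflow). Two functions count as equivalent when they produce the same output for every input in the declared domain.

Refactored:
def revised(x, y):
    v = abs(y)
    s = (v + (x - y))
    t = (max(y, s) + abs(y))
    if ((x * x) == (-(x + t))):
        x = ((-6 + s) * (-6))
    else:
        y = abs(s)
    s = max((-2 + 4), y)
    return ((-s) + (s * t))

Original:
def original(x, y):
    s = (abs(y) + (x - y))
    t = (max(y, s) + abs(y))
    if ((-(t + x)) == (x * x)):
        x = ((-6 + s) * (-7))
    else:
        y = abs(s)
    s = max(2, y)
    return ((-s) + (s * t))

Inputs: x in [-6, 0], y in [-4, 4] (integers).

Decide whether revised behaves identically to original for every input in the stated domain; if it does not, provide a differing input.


The edit looks behavioral (`7` became `6`), but over these ranges it never changes the outcome; all 63 inputs agree.
verdict: equivalent


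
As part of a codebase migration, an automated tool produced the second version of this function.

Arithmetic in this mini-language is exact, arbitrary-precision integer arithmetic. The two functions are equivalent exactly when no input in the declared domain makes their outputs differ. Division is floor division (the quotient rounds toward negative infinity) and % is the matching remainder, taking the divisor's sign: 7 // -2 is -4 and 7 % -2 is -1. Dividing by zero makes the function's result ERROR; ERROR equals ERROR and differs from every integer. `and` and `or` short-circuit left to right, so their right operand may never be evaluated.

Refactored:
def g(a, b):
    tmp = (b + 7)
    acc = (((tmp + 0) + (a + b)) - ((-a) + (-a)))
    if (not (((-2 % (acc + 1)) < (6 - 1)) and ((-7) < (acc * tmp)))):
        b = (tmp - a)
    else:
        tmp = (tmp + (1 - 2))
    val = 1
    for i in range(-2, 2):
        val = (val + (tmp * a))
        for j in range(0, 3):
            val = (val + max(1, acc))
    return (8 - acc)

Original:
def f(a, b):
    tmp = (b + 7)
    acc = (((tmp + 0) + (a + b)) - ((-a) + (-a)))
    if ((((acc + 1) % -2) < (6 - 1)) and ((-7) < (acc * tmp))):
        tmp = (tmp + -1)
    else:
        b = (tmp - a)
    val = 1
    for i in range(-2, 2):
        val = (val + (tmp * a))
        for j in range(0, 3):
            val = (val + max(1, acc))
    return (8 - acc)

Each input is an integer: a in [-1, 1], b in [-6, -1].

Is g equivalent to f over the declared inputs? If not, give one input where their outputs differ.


At a=0, b=-4: f gives 9, g gives ERROR.
verdict: not equivalent; witness: a=0, b=-4


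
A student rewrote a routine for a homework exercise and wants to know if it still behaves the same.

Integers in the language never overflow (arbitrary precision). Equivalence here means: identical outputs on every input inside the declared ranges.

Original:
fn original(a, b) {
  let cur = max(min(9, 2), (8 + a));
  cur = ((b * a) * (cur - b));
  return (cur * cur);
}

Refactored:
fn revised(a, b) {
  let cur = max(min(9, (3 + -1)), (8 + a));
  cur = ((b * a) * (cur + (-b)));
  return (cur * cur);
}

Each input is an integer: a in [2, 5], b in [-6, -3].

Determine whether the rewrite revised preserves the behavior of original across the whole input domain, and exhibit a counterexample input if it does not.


Equivalent — the differences include arithmetic usage differs, and constant usage differs, yet no declared input distinguishes the two.
One worked example (a=5, b=-5) — original: cur = 13; cur = -450; return 202500; revised: cur = 13; cur = -450; return 202500; agreement on 202500.
Sweeping the whole domain (16 inputs) finds no disagreement.
verdict: equivalent


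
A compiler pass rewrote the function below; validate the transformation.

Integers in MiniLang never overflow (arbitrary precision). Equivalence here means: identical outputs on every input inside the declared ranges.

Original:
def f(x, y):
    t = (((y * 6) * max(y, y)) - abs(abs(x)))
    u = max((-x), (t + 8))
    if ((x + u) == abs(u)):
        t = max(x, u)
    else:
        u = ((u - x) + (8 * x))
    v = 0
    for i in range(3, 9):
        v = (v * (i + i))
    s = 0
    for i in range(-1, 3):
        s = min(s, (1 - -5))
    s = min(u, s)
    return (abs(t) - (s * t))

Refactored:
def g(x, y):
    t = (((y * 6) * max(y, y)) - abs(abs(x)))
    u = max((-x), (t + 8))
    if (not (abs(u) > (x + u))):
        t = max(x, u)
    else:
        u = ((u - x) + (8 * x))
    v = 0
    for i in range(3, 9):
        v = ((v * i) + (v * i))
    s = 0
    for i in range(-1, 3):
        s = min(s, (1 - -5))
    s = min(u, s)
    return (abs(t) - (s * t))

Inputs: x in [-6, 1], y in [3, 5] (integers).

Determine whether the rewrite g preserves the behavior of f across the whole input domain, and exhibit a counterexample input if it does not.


Consider the input x=1, y=3.
f: t = 53; u = 61; ((x + u) == abs(u)) -> false; u = 68; v = 0; [i=3]; v = 0; [i=4]; v = 0; [i=5]; v = 0; [i=6]; v = 0; [i=7]; v = 0; [i=8]; v = 0; s = 0; [i=-1]; s = 0; [i=0]; s = 0; [i=1]; s = 0; [i=2]; s = 0; s = 0; return 53
g: t = 53; u = 61; (not (abs(u) > (x + u))) -> true; t = 61; v = 0; [i=3]; v = 0; [i=4]; v = 0; [i=5]; v = 0; [i=6]; v = 0; [i=7]; v = 0; [i=8]; v = 0; s = 0; [i=-1]; s = 0; [i=0]; s = 0; [i=1]; s = 0; [i=2]; s = 0; s = 0; return 61
53 != 61, so the rewrite changes behavior.
verdict: not equivalent; witness: x=1, y=3


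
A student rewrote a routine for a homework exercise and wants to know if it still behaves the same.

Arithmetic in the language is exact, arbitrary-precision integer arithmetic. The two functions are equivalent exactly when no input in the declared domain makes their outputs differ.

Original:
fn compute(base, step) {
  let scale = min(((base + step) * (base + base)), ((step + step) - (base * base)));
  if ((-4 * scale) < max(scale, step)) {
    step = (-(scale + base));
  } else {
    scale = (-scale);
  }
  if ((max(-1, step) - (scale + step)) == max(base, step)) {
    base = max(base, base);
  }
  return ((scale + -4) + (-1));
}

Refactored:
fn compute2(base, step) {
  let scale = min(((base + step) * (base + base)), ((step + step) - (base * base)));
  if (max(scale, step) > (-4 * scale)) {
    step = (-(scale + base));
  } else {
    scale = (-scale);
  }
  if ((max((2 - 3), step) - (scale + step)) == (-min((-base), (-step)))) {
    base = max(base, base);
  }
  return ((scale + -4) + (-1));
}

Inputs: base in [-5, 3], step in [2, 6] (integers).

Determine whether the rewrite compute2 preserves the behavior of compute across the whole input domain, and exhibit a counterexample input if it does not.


Side by side, the visible changes include: min/max/abs usage differs, constant usage differs, comparison usage differs, arithmetic usage differs.
Spot check at base=1, step=2 — compute: scale becomes 3; next ((-4 * scale) < max(scale, step)) evaluates to true; next step becomes -4; next ((max(-1, step) - (scale + step)) == max(base, step)) evaluates to false; next final value -2. compute2: scale becomes 3; next (max(scale, step) > (-4 * scale)) evaluates to true; next step becomes -4; next ((max((2 - 3), step) - (scale + step)) == (-min((-base), (-step)))) evaluates to false; next final value -2. Both give -2.
An exhaustive pass over the 45 declared inputs shows identical outputs.
verdict: equivalent


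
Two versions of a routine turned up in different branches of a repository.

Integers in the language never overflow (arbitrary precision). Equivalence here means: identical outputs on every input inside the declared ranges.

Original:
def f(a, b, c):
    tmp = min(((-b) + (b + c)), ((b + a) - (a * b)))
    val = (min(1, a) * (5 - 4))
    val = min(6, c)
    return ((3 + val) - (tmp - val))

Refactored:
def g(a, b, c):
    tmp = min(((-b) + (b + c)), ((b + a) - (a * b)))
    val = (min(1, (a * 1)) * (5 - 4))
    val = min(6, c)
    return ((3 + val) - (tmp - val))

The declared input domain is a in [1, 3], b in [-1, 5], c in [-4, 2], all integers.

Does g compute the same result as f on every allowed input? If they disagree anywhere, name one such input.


Comparing the listings, the differences include: arithmetic usage differs; and constant usage differs.
Spot check at a=2, b=2, c=0 — f: tmp := 0 | val := 1 | val := 0 | result 3. g: tmp := 0 | val := 1 | val := 0 | result 3. Both give 3.
Every one of the 147 inputs gives matching results.
verdict: equivalent


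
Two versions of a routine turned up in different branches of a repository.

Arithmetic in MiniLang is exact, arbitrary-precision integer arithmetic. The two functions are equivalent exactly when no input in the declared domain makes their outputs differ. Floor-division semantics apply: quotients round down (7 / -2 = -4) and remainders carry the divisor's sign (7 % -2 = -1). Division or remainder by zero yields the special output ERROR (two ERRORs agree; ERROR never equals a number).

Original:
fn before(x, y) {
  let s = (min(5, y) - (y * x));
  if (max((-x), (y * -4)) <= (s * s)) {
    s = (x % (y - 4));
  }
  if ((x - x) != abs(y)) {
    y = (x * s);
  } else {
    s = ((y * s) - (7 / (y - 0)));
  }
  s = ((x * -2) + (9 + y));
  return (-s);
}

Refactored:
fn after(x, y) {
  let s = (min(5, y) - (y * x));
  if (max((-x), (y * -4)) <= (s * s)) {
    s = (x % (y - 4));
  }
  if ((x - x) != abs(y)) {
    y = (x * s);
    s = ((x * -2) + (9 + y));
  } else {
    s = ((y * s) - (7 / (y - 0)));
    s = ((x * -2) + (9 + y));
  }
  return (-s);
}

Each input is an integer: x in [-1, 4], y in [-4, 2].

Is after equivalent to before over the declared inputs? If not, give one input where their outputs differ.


Side by side, the visible changes include: statement counts differ; also constant usage differs; also arithmetic usage differs.
One worked example (x=3, y=1) — before: s becomes -2; next (max((-x), (y * -4)) <= (s * s)) evaluates to true; next s becomes 0; next ((x - x) != abs(y)) evaluates to true; next y becomes 0; next s becomes 3; next final value -3; after: s becomes -2; next (max((-x), (y * -4)) <= (s * s)) evaluates to true; next s becomes 0; next ((x - x) != abs(y)) evaluates to true; next y becomes 0; next s becomes 3; next final value -3; agreement on -3.
Sweeping the whole domain (42 inputs) finds no disagreement.
verdict: equivalent


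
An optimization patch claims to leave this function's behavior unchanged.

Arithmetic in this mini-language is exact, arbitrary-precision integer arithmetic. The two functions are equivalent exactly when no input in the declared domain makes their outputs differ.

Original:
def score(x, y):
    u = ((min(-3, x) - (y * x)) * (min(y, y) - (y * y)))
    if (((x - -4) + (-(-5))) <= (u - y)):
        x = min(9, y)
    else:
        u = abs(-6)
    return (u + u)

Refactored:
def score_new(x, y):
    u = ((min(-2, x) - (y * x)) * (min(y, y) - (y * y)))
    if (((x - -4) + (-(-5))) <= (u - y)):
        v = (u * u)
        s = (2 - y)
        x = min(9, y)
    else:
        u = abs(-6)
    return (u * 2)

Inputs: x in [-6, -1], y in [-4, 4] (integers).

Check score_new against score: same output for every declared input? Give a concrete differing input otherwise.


These are not equivalent — on x=-2, y=-4 the outputs split (440 vs 400).
score: u=220, then (((x - -4) + (-(-5))) <= (u - y)) is true, then x=-4, then returns 440
score_new: u=200, then (((x - -4) + (-(-5))) <= (u - y)) is true, then v=40000, then s=6, then x=-4, then returns 400
verdict: not equivalent; witness: x=-2, y=-4


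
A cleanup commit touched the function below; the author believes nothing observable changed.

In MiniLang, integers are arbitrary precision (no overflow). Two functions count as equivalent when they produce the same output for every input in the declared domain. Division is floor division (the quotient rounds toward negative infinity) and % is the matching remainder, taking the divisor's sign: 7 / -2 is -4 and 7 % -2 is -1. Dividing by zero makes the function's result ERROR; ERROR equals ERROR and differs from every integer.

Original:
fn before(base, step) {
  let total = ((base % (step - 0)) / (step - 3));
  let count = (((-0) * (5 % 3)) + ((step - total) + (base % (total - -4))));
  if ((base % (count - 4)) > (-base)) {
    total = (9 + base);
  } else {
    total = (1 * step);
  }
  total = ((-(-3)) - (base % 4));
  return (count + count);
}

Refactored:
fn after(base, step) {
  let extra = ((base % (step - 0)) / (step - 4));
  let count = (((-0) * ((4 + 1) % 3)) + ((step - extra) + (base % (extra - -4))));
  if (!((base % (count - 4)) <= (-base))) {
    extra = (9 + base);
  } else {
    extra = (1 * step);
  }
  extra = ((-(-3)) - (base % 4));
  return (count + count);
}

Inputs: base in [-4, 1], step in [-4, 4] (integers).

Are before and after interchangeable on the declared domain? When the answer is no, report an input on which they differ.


There is a counterexample at base=-4, step=3: ERROR on one side, 10 on the other.
before: a zero divisor aborts: ERROR
after: extra=-2, then count=5, then (!((base % (count - 4)) <= (-base))) is false, then extra=3, then extra=3, then returns 10
verdict: not equivalent; witness: base=-4, step=3


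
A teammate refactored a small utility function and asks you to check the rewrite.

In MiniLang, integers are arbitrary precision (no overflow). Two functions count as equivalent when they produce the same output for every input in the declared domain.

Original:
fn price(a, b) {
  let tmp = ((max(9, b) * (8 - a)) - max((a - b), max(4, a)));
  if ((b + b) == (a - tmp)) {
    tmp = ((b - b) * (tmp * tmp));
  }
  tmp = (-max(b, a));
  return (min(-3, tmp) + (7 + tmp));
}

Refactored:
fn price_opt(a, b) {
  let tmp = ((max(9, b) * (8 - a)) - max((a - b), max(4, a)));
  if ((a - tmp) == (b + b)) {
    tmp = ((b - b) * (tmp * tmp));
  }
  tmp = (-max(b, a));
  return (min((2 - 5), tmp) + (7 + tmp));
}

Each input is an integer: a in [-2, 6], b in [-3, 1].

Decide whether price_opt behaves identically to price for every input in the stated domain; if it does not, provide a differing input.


Behavior is preserved: although arithmetic usage differs, and constant usage differs, the outputs never diverge.
One worked example (a=4, b=-2) — price: tmp becomes 30; next ((b + b) == (a - tmp)) evaluates to false; next tmp becomes -4; next final value -1; price_opt: tmp becomes 30; next ((a - tmp) == (b + b)) evaluates to false; next tmp becomes -4; next final value -1; agreement on -1.
Across all 45 domain points the two functions coincide.
verdict: equivalent


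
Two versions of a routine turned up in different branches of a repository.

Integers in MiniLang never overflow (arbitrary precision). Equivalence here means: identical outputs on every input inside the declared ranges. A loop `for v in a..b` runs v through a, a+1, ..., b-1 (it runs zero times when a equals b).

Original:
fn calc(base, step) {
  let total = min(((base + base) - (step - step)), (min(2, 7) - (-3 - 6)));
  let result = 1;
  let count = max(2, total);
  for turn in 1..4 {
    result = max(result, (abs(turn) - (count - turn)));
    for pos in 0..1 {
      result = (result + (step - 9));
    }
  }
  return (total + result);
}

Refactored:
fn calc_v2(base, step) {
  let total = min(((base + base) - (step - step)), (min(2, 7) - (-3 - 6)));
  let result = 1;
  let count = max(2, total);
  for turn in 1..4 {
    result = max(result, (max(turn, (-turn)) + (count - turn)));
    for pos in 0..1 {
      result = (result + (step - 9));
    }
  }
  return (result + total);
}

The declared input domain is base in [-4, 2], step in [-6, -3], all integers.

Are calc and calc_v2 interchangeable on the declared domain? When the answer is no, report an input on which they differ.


Consider the input base=-4, step=-6.
calc: total=-8, then result=1, then count=2, then (turn=1), then result=1, then (pos=0), then result=-14, then (turn=2), then result=2, then (pos=0), then result=-13, then (turn=3), then result=4, then (pos=0), then result=-11, then returns -19
calc_v2: total=-8, then result=1, then count=2, then (turn=1), then result=2, then (pos=0), then result=-13, then (turn=2), then result=2, then (pos=0), then result=-13, then (turn=3), then result=2, then (pos=0), then result=-13, then returns -21
-19 != -21, so the rewrite changes behavior.
verdict: not equivalent; witness: base=-4, step=-6


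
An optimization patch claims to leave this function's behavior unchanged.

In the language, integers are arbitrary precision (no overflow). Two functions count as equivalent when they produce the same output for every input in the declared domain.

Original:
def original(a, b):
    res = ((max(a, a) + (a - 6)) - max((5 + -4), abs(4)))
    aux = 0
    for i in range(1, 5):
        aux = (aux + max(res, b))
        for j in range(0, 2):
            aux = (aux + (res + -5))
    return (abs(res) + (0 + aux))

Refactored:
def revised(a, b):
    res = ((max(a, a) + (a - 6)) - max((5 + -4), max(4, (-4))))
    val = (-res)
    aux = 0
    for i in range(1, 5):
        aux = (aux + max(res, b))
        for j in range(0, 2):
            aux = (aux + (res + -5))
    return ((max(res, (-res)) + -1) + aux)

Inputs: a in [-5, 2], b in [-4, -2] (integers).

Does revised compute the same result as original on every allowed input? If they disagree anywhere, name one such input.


Try a=-5, b=-4.
original: res := -20 | aux := 0 | iter i=1: | aux := -4 | iter j=0: | aux := -29 | iter j=1: | aux := -54 | iter i=2: | aux := -58 | iter j=0: | aux := -83 | iter j=1: | aux := -108 | iter i=3: | aux := -112 | iter j=0: | aux := -137 | iter j=1: | aux := -162 | iter i=4: | aux := -166 | iter j=0: | aux := -191 | iter j=1: | aux := -216 | result -196
revised: res := -20 | val := 20 | aux := 0 | iter i=1: | aux := -4 | iter j=0: | aux := -29 | iter j=1: | aux := -54 | iter i=2: | aux := -58 | iter j=0: | aux := -83 | iter j=1: | aux := -108 | iter i=3: | aux := -112 | iter j=0: | aux := -137 | iter j=1: | aux := -162 | iter i=4: | aux := -166 | iter j=0: | aux := -191 | iter j=1: | aux := -216 | result -197
-196 vs -197 — the two versions disagree here.
verdict: not equivalent; witness: a=-5, b=-4


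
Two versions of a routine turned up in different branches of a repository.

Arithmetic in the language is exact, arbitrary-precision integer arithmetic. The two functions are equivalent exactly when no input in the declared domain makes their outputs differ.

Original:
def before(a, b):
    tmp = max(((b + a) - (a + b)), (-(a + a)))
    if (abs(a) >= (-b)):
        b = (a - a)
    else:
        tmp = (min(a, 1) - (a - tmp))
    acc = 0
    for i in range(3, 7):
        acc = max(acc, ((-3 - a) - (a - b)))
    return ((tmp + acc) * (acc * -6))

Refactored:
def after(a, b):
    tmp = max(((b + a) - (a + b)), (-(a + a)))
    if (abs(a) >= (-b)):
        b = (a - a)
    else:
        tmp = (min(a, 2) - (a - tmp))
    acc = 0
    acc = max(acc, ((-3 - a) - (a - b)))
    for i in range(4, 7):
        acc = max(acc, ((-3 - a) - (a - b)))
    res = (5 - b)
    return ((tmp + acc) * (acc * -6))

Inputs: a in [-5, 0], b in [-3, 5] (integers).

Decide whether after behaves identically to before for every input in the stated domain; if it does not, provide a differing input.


The edit looks behavioral (`1` became `2`), but over these ranges it never changes the outcome.
As a probe, take a=-3, b=-1: before runs tmp becomes 6; next (abs(a) >= (-b)) evaluates to true; next b becomes 0; next acc becomes 0; next at i=3:; next acc becomes 3; next at i=4:; next acc becomes 3; next at i=5:; next acc becomes 3; next at i=6:; next acc becomes 3; next final value -162; after runs tmp becomes 6; next (abs(a) >= (-b)) evaluates to true; next b becomes 0; next acc becomes 0; next acc becomes 3; next at i=4:; next acc becomes 3; next at i=5:; next acc becomes 3; next at i=6:; next acc becomes 3; next res becomes 5; next final value -162; both end at -162.
Across all 54 domain points the two functions coincide.
verdict: equivalent


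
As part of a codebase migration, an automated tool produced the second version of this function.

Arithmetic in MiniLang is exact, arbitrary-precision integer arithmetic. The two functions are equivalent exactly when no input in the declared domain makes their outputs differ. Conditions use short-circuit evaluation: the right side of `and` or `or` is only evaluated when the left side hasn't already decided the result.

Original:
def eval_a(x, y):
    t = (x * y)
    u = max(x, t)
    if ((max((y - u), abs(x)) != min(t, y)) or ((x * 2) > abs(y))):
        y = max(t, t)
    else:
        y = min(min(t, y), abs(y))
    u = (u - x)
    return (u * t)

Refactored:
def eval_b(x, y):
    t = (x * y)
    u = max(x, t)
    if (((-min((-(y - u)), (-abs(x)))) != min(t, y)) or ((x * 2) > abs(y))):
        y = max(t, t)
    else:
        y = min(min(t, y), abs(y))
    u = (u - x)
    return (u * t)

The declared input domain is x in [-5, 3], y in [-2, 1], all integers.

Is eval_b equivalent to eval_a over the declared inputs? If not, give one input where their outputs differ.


Equivalent — the differences include min/max/abs usage differs, yet no declared input distinguishes the two.
As a probe, take x=0, y=-1: eval_a runs t becomes 0; next u becomes 0; next ((max((y - u), abs(x)) != min(t, y)) or ((x * 2) > abs(y))) evaluates to true; next y becomes 0; next u becomes 0; next final value 0; eval_b runs t becomes 0; next u becomes 0; next (((-min((-(y - u)), (-abs(x)))) != min(t, y)) or ((x * 2) > abs(y))) evaluates to true; next y becomes 0; next u becomes 0; next final value 0; both end at 0.
Across all 36 domain points the two functions coincide.
verdict: equivalent


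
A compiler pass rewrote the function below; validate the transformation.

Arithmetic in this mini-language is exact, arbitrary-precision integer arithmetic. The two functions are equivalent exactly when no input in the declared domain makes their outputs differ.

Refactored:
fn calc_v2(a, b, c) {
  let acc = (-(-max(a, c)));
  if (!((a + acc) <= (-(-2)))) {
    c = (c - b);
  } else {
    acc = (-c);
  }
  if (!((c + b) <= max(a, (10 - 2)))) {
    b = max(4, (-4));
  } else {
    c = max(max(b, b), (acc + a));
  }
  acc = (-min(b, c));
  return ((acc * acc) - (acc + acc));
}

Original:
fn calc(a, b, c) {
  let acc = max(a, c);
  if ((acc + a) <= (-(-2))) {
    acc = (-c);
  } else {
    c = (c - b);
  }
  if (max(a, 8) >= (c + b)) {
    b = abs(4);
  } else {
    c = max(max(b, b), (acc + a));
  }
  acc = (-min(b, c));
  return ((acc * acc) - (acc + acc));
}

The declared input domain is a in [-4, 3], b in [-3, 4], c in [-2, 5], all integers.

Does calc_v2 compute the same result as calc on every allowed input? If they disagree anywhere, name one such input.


Consider the input a=-4, b=-3, c=-2.
calc: acc=-2, then ((acc + a) <= (-(-2))) is true, then acc=2, then (max(a, 8) >= (c + b)) is true, then b=4, then acc=2, then returns 0
calc_v2: acc=-2, then (!((a + acc) <= (-(-2)))) is false, then acc=2, then (!((c + b) <= max(a, (10 - 2)))) is false, then c=-2, then acc=3, then returns 3
0 vs 3 — the two versions disagree here.
verdict: not equivalent; witness: a=-4, b=-3, c=-2


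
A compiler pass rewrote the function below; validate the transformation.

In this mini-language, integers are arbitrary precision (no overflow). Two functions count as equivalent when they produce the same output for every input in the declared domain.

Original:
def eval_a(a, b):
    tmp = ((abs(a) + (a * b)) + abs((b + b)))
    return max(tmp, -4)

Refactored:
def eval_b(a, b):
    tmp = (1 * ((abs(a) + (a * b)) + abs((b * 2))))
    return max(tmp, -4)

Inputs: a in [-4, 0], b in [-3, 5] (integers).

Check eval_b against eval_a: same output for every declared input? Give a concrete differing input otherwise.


The two versions differ — the changes include arithmetic usage differs; and constant usage differs.
Spot check at a=-3, b=-1 — eval_a: tmp=8, then returns 8. eval_b: tmp=8, then returns 8. Both give 8.
Across all 45 domain points the two functions coincide.
verdict: equivalent


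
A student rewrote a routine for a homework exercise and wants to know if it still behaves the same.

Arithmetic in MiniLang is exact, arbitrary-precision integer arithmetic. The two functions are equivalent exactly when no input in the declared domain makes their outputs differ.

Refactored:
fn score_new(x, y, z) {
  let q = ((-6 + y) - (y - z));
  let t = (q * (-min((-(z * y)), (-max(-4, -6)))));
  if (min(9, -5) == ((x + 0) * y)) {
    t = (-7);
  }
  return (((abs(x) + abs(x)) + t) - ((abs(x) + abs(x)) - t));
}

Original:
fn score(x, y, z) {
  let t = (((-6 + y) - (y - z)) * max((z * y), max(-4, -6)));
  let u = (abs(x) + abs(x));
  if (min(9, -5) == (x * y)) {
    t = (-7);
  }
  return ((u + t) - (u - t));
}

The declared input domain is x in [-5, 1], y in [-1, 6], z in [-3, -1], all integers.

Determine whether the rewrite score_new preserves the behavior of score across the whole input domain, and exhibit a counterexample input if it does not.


The two versions differ — the changes include local variable names differ; and arithmetic usage differs; and constant usage differs; and min/max/abs usage differs.
One worked example (x=-2, y=5, z=-2) — score: t=32, then u=4, then (min(9, -5) == (x * y)) is false, then returns 64; score_new: q=-8, then t=32, then (min(9, -5) == ((x + 0) * y)) is false, then returns 64; agreement on 64.
Across all 168 domain points the two functions coincide.
verdict: equivalent
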